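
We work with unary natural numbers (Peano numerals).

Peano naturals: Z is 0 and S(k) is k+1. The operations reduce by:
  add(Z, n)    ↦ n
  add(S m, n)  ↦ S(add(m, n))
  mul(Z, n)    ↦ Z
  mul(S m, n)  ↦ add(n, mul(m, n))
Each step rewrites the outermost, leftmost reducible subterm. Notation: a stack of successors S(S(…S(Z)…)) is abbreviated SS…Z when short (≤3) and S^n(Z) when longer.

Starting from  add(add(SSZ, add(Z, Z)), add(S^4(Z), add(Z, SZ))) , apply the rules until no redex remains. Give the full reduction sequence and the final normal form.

Answer: normal form = S^7(Z)  (in 13 steps)

Working:
  start: add(add(SSZ, add(Z, Z)), add(S^4(Z), add(Z, SZ)))
  step 1: add(S(add(SZ, add(Z, Z))), add(S^4(Z), add(Z, SZ)))
  step 2: S(add(add(SZ, add(Z, Z)), add(S^4(Z), add(Z, SZ))))
  step 3: S(add(S(add(Z, add(Z, Z))), add(S^4(Z), add(Z, SZ))))
  step 4: S(S(add(add(Z, add(Z, Z)), add(S^4(Z), add(Z, SZ)))))
  step 5: S(S(add(add(Z, Z), add(S^4(Z), add(Z, SZ)))))
  step 6: S(S(add(Z, add(S^4(Z), add(Z, SZ)))))
  step 7: S(S(add(S^4(Z), add(Z, SZ))))
  step 8: S(S(S(add(SSSZ, add(Z, SZ)))))
  step 9: S(S(S(S(add(SSZ, add(Z, SZ))))))
  step 10: S(S(S(S(S(add(SZ, add(Z, SZ)))))))
  step 11: S(S(S(S(S(S(add(Z, add(Z, SZ))))))))
  step 12: S(S(S(S(S(S(add(Z, SZ)))))))
  step 13: S^7(Z)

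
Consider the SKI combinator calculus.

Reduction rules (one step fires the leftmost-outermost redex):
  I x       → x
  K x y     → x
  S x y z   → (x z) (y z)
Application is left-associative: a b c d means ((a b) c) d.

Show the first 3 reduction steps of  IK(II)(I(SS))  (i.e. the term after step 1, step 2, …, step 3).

  start: IK(II)(I(SS))
  step 1: K(II)(I(SS))
  step 2: II
  step 3: I

Answer: after 3 steps: I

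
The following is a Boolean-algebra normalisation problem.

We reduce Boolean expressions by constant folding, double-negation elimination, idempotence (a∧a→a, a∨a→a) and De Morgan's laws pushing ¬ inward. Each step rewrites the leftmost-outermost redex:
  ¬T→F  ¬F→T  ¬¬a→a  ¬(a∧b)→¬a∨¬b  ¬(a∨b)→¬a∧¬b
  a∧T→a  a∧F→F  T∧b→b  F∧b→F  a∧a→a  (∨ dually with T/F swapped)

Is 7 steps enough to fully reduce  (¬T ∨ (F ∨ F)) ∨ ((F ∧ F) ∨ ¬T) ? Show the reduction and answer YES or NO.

  start: (¬T ∨ (F ∨ F)) ∨ ((F ∧ F) ∨ ¬T)
  [1] (F ∨ (F ∨ F)) ∨ ((F ∧ F) ∨ ¬T)
  [2] (F ∨ F) ∨ ((F ∧ F) ∨ ¬T)
  [3] F ∨ ((F ∧ F) ∨ ¬T)
  [4] (F ∧ F) ∨ ¬T
  [5] F ∨ ¬T
  [6] ¬T
  [7] F

Answer: YES — reaches normal form F in 7 ≤ 7 steps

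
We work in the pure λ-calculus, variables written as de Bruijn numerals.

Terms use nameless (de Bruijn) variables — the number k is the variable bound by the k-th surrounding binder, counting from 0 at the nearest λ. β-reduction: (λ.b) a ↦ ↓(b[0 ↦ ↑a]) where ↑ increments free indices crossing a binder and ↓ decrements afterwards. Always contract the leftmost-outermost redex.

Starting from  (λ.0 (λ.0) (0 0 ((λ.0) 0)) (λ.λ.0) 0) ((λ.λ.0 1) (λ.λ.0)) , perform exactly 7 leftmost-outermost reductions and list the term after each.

  start: (λ.0 (λ.0) (0 0 ((λ.0) 0)) (λ.λ.0) 0) ((λ.λ.0 1) (λ.λ.0))
  [1] (λ.λ.0 1) (λ.λ.0) (λ.0) ((λ.λ.0 1) (λ.λ.0) ((λ.λ.0 1) (λ.λ.0)) ((λ.0) ((λ.λ.0 1) (λ.λ.0)))) (λ.λ.0) ((λ.λ.0 1) (λ.λ.0))
  [2] (λ.0 (λ.λ.0)) (λ.0) ((λ.λ.0 1) (λ.λ.0) ((λ.λ.0 1) (λ.λ.0)) ((λ.0) ((λ.λ.0 1) (λ.λ.0)))) (λ.λ.0) ((λ.λ.0 1) (λ.λ.0))
  [3] (λ.0) (λ.λ.0) ((λ.λ.0 1) (λ.λ.0) ((λ.λ.0 1) (λ.λ.0)) ((λ.0) ((λ.λ.0 1) (λ.λ.0)))) (λ.λ.0) ((λ.λ.0 1) (λ.λ.0))
  [4] (λ.λ.0) ((λ.λ.0 1) (λ.λ.0) ((λ.λ.0 1) (λ.λ.0)) ((λ.0) ((λ.λ.0 1) (λ.λ.0)))) (λ.λ.0) ((λ.λ.0 1) (λ.λ.0))
  [5] (λ.0) (λ.λ.0) ((λ.λ.0 1) (λ.λ.0))
  [6] (λ.λ.0) ((λ.λ.0 1) (λ.λ.0))
  [7] λ.0

Answer: after 7 steps: λ.0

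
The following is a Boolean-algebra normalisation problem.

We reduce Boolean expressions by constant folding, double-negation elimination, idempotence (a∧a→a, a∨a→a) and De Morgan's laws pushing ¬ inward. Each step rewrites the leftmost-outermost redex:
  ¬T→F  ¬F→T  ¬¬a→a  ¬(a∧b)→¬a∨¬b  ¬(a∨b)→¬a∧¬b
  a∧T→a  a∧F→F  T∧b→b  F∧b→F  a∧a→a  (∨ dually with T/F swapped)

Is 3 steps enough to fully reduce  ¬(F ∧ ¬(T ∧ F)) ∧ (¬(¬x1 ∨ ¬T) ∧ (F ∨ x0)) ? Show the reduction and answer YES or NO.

Answer: NO — after 3 steps the term is T ∧ (¬(¬x1 ∨ ¬T) ∧ (F ∨ x0)), not yet normal

Working:
  start: ¬(F ∧ ¬(T ∧ F)) ∧ (¬(¬x1 ∨ ¬T) ∧ (F ∨ x0))
  →1  (¬F ∨ ¬¬(T ∧ F)) ∧ (¬(¬x1 ∨ ¬T) ∧ (F ∨ x0))
  →2  (T ∨ ¬¬(T ∧ F)) ∧ (¬(¬x1 ∨ ¬T) ∧ (F ∨ x0))
  →3  T ∧ (¬(¬x1 ∨ ¬T) ∧ (F ∨ x0))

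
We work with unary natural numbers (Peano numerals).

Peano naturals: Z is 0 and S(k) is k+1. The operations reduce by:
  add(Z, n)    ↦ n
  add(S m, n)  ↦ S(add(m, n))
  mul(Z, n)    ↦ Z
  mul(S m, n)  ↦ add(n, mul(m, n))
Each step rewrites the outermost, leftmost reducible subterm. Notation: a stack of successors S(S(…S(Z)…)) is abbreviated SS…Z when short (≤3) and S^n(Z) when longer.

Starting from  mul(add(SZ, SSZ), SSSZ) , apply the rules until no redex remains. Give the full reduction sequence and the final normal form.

Answer: normal form = S^9(Z)  (in 18 steps)

Working:
  start: mul(add(SZ, SSZ), SSSZ)
  [1] mul(S(add(Z, SSZ)), SSSZ)
  [2] add(SSSZ, mul(add(Z, SSZ), SSSZ))
  [3] S(add(SSZ, mul(add(Z, SSZ), SSSZ)))
  [4] S(S(add(SZ, mul(add(Z, SSZ), SSSZ))))
  [5] S(S(S(add(Z, mul(add(Z, SSZ), SSSZ)))))
  [6] S(S(S(mul(add(Z, SSZ), SSSZ))))
  [7] S(S(S(mul(SSZ, SSSZ))))
  [8] S(S(S(add(SSSZ, mul(SZ, SSSZ)))))
  [9] S(S(S(S(add(SSZ, mul(SZ, SSSZ))))))
  [10] S(S(S(S(S(add(SZ, mul(SZ, SSSZ)))))))
  [11] S(S(S(S(S(S(add(Z, mul(SZ, SSSZ))))))))
  [12] S(S(S(S(S(S(mul(SZ, SSSZ)))))))
  [13] S(S(S(S(S(S(add(SSSZ, mul(Z, SSSZ))))))))
  [14] S(S(S(S(S(S(S(add(SSZ, mul(Z, SSSZ)))))))))
  [15] S(S(S(S(S(S(S(S(add(SZ, mul(Z, SSSZ))))))))))
  [16] S(S(S(S(S(S(S(S(S(add(Z, mul(Z, SSSZ)))))))))))
  [17] S(S(S(S(S(S(S(S(S(mul(Z, SSSZ))))))))))
  [18] S^9(Z)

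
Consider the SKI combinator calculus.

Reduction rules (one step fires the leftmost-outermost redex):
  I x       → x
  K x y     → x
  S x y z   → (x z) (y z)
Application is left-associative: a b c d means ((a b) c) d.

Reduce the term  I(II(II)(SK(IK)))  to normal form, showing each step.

Answer: normal form = SKK  (in 6 steps)

Reduction:
  start: I(II(II)(SK(IK)))
  →1  II(II)(SK(IK))
  →2  I(II)(SK(IK))
  →3  II(SK(IK))
  →4  I(SK(IK))
  →5  SK(IK)
  →6  SKK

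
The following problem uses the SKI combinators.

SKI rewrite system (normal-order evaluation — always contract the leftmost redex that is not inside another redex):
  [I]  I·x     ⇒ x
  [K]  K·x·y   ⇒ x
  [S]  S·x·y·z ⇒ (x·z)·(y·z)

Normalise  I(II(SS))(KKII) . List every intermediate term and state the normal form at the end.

  start: I(II(SS))(KKII)
  [1] II(SS)(KKII)
  [2] I(SS)(KKII)
  [3] SS(KKII)
  [4] SS(KI)

Answer: normal form = SS(KI)  (in 4 steps)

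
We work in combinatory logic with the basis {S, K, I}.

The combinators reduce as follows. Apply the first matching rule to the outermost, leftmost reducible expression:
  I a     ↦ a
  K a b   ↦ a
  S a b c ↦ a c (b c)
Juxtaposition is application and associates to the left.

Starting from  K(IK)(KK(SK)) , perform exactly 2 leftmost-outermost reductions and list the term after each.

Answer: after 2 steps: K

Derivation:
  start: K(IK)(KK(SK))
  →1  IK
  →2  K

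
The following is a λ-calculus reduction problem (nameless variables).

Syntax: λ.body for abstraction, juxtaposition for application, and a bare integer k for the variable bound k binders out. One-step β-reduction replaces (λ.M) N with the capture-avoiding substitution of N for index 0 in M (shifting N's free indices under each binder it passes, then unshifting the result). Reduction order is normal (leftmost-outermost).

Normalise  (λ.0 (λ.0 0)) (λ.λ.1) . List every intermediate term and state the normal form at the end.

Answer: normal form = λ.λ.0 0  (in 2 steps)

Reduction:
  start: (λ.0 (λ.0 0)) (λ.λ.1)
  →1  (λ.λ.1) (λ.0 0)
  →2  λ.λ.0 0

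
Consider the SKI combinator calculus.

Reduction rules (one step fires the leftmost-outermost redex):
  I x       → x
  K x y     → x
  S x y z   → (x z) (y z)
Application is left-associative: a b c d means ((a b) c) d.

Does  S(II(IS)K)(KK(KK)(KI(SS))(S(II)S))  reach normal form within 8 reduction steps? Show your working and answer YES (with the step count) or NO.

Answer: YES — reaches normal form S(SK)I in 6 ≤ 8 steps

Derivation:
  start: S(II(IS)K)(KK(KK)(KI(SS))(S(II)S))
  →1  S(I(IS)K)(KK(KK)(KI(SS))(S(II)S))
  →2  S(ISK)(KK(KK)(KI(SS))(S(II)S))
  →3  S(SK)(KK(KK)(KI(SS))(S(II)S))
  →4  S(SK)(K(KI(SS))(S(II)S))
  →5  S(SK)(KI(SS))
  →6  S(SK)I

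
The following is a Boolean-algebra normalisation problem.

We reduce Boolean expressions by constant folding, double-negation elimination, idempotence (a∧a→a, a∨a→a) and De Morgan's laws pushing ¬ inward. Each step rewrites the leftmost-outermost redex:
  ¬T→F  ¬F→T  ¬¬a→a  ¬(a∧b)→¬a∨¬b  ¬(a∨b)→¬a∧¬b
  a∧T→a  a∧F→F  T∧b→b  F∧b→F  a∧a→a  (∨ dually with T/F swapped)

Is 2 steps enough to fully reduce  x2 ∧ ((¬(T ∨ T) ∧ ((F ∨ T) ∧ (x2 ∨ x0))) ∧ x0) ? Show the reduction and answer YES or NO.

  start: x2 ∧ ((¬(T ∨ T) ∧ ((F ∨ T) ∧ (x2 ∨ x0))) ∧ x0)
  step 1: x2 ∧ (((¬T ∧ ¬T) ∧ ((F ∨ T) ∧ (x2 ∨ x0))) ∧ x0)
  step 2: x2 ∧ ((¬T ∧ ((F ∨ T) ∧ (x2 ∨ x0))) ∧ x0)

Answer: NO — after 2 steps the term is x2 ∧ ((¬T ∧ ((F ∨ T) ∧ (x2 ∨ x0))) ∧ x0), not yet normal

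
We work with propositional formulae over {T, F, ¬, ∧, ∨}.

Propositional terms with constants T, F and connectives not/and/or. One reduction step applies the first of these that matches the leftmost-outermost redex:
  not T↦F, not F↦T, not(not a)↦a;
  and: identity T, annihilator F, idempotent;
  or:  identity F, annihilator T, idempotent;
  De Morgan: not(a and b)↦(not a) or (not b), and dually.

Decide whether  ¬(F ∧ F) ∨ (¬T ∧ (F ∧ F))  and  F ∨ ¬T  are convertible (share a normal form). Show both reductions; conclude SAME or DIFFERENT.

Term A:
  start: ¬(F ∧ F) ∨ (¬T ∧ (F ∧ F))
  →1  (¬F ∨ ¬F) ∨ (¬T ∧ (F ∧ F))
  →2  ¬F ∨ (¬T ∧ (F ∧ F))
  →3  T ∨ (¬T ∧ (F ∧ F))
  →4  T

Term B:
  start: F ∨ ¬T
  →1  ¬T
  →2  F

Answer: DIFFERENT — A ⇓ T, B ⇓ F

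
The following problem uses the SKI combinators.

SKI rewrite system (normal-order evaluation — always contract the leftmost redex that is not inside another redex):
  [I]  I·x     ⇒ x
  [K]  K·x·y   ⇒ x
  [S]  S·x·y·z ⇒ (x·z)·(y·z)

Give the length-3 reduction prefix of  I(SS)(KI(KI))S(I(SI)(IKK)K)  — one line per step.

  start: I(SS)(KI(KI))S(I(SI)(IKK)K)
  →1  SS(KI(KI))S(I(SI)(IKK)K)
  →2  SS(KI(KI)S)(I(SI)(IKK)K)
  →3  S(I(SI)(IKK)K)(KI(KI)S(I(SI)(IKK)K))

Answer: after 3 steps: S(I(SI)(IKK)K)(KI(KI)S(I(SI)(IKK)K))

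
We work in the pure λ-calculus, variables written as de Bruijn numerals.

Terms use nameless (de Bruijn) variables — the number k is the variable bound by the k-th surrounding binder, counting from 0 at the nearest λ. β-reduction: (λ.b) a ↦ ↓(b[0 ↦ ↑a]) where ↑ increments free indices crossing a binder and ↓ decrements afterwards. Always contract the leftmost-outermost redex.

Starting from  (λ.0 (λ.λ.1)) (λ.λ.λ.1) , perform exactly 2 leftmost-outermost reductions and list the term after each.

Answer: after 2 steps: λ.λ.1

Working:
  start: (λ.0 (λ.λ.1)) (λ.λ.λ.1)
  [1] (λ.λ.λ.1) (λ.λ.1)
  [2] λ.λ.1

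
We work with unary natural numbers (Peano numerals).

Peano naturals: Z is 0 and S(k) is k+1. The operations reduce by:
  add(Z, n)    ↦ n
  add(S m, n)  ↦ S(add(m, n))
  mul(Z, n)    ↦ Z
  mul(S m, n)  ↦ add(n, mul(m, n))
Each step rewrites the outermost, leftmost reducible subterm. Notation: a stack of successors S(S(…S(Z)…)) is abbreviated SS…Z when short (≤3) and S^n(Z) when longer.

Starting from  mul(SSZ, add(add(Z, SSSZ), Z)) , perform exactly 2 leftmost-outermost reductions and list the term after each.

Answer: after 2 steps: add(add(SSSZ, Z), mul(SZ, add(add(Z, SSSZ), Z)))

Derivation:
  start: mul(SSZ, add(add(Z, SSSZ), Z))
  step 1: add(add(add(Z, SSSZ), Z), mul(SZ, add(add(Z, SSSZ), Z)))
  step 2: add(add(SSSZ, Z), mul(SZ, add(add(Z, SSSZ), Z)))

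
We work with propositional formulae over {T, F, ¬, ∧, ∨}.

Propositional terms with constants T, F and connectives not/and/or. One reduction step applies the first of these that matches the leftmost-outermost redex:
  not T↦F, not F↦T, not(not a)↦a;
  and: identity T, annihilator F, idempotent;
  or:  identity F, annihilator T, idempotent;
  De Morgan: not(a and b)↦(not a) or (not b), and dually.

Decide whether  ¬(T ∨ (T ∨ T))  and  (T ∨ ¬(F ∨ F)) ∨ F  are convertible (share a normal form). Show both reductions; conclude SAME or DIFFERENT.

Term A:
  start: ¬(T ∨ (T ∨ T))
  →1  ¬T ∧ ¬(T ∨ T)
  →2  F ∧ ¬(T ∨ T)
  →3  F

Term B:
  start: (T ∨ ¬(F ∨ F)) ∨ F
  →1  T ∨ ¬(F ∨ F)
  →2  T

Answer: DIFFERENT — A ⇓ F, B ⇓ T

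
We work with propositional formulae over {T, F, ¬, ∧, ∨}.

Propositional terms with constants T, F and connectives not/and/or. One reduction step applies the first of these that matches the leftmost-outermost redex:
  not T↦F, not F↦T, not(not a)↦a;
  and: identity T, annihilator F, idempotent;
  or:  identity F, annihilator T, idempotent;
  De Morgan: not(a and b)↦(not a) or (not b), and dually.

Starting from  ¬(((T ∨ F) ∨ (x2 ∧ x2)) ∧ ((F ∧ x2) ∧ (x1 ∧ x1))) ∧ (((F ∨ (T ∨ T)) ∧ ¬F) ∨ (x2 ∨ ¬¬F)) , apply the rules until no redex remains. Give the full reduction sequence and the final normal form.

  start: ¬(((T ∨ F) ∨ (x2 ∧ x2)) ∧ ((F ∧ x2) ∧ (x1 ∧ x1))) ∧ (((F ∨ (T ∨ T)) ∧ ¬F) ∨ (x2 ∨ ¬¬F))
  [1] (¬((T ∨ F) ∨ (x2 ∧ x2)) ∨ ¬((F ∧ x2) ∧ (x1 ∧ x1))) ∧ (((F ∨ (T ∨ T)) ∧ ¬F) ∨ (x2 ∨ ¬¬F))
  [2] ((¬(T ∨ F) ∧ ¬(x2 ∧ x2)) ∨ ¬((F ∧ x2) ∧ (x1 ∧ x1))) ∧ (((F ∨ (T ∨ T)) ∧ ¬F) ∨ (x2 ∨ ¬¬F))
  [3] (((¬T ∧ ¬F) ∧ ¬(x2 ∧ x2)) ∨ ¬((F ∧ x2) ∧ (x1 ∧ x1))) ∧ (((F ∨ (T ∨ T)) ∧ ¬F) ∨ (x2 ∨ ¬¬F))
  [4] (((F ∧ ¬F) ∧ ¬(x2 ∧ x2)) ∨ ¬((F ∧ x2) ∧ (x1 ∧ x1))) ∧ (((F ∨ (T ∨ T)) ∧ ¬F) ∨ (x2 ∨ ¬¬F))
  [5] ((F ∧ ¬(x2 ∧ x2)) ∨ ¬((F ∧ x2) ∧ (x1 ∧ x1))) ∧ (((F ∨ (T ∨ T)) ∧ ¬F) ∨ (x2 ∨ ¬¬F))
  [6] (F ∨ ¬((F ∧ x2) ∧ (x1 ∧ x1))) ∧ (((F ∨ (T ∨ T)) ∧ ¬F) ∨ (x2 ∨ ¬¬F))
  [7] ¬((F ∧ x2) ∧ (x1 ∧ x1)) ∧ (((F ∨ (T ∨ T)) ∧ ¬F) ∨ (x2 ∨ ¬¬F))
  [8] (¬(F ∧ x2) ∨ ¬(x1 ∧ x1)) ∧ (((F ∨ (T ∨ T)) ∧ ¬F) ∨ (x2 ∨ ¬¬F))
  [9] ((¬F ∨ ¬x2) ∨ ¬(x1 ∧ x1)) ∧ (((F ∨ (T ∨ T)) ∧ ¬F) ∨ (x2 ∨ ¬¬F))
  [10] ((T ∨ ¬x2) ∨ ¬(x1 ∧ x1)) ∧ (((F ∨ (T ∨ T)) ∧ ¬F) ∨ (x2 ∨ ¬¬F))
  [11] (T ∨ ¬(x1 ∧ x1)) ∧ (((F ∨ (T ∨ T)) ∧ ¬F) ∨ (x2 ∨ ¬¬F))
  [12] T ∧ (((F ∨ (T ∨ T)) ∧ ¬F) ∨ (x2 ∨ ¬¬F))
  [13] ((F ∨ (T ∨ T)) ∧ ¬F) ∨ (x2 ∨ ¬¬F)
  [14] ((T ∨ T) ∧ ¬F) ∨ (x2 ∨ ¬¬F)
  [15] (T ∧ ¬F) ∨ (x2 ∨ ¬¬F)
  [16] ¬F ∨ (x2 ∨ ¬¬F)
  [17] T ∨ (x2 ∨ ¬¬F)
  [18] T

Answer: normal form = T  (in 18 steps)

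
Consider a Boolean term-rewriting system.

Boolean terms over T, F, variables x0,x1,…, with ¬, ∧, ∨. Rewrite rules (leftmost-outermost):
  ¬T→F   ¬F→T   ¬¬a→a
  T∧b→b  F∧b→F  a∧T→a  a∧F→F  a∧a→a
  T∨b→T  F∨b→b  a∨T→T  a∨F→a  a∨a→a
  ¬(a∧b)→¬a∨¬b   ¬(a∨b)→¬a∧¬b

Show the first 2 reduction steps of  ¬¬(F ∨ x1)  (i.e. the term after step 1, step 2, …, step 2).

  start: ¬¬(F ∨ x1)
  →1  F ∨ x1
  →2  x1

Answer: after 2 steps: x1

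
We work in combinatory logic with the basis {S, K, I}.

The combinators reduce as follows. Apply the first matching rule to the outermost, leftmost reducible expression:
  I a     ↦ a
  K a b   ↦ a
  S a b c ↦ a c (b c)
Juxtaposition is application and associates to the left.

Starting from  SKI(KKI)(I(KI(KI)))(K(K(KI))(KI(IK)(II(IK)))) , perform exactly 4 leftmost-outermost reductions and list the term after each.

  start: SKI(KKI)(I(KI(KI)))(K(K(KI))(KI(IK)(II(IK))))
  →1  K(KKI)(I(KKI))(I(KI(KI)))(K(K(KI))(KI(IK)(II(IK))))
  →2  KKI(I(KI(KI)))(K(K(KI))(KI(IK)(II(IK))))
  →3  K(I(KI(KI)))(K(K(KI))(KI(IK)(II(IK))))
  →4  I(KI(KI))

Answer: after 4 steps: I(KI(KI))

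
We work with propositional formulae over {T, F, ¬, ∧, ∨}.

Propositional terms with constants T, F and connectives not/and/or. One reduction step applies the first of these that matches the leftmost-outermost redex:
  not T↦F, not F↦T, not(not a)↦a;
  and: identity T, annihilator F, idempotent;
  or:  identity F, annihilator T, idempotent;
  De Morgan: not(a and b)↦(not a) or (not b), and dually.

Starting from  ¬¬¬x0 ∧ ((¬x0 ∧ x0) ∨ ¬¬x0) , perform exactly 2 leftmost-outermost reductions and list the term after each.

  start: ¬¬¬x0 ∧ ((¬x0 ∧ x0) ∨ ¬¬x0)
  step 1: ¬x0 ∧ ((¬x0 ∧ x0) ∨ ¬¬x0)
  step 2: ¬x0 ∧ ((¬x0 ∧ x0) ∨ x0)

Answer: after 2 steps: ¬x0 ∧ ((¬x0 ∧ x0) ∨ x0)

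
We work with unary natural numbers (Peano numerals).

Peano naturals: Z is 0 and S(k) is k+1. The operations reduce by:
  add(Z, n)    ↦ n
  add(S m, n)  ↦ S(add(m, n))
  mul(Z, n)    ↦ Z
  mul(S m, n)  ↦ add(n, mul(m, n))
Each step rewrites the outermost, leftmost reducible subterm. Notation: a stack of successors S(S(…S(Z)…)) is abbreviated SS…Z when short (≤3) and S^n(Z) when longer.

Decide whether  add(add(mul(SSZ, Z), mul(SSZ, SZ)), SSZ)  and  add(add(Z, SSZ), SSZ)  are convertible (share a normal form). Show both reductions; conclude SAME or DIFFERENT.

Answer: SAME — A ⇓ S^4(Z), B ⇓ S^4(Z)

Reduction:
Term A:
  start: add(add(mul(SSZ, Z), mul(SSZ, SZ)), SSZ)
  →1  add(add(add(Z, mul(SZ, Z)), mul(SSZ, SZ)), SSZ)
  →2  add(add(mul(SZ, Z), mul(SSZ, SZ)), SSZ)
  →3  add(add(add(Z, mul(Z, Z)), mul(SSZ, SZ)), SSZ)
  →4  add(add(mul(Z, Z), mul(SSZ, SZ)), SSZ)
  →5  add(add(Z, mul(SSZ, SZ)), SSZ)
  →6  add(mul(SSZ, SZ), SSZ)
  →7  add(add(SZ, mul(SZ, SZ)), SSZ)
  →8  add(S(add(Z, mul(SZ, SZ))), SSZ)
  →9  S(add(add(Z, mul(SZ, SZ)), SSZ))
  →10  S(add(mul(SZ, SZ), SSZ))
  →11  S(add(add(SZ, mul(Z, SZ)), SSZ))
  →12  S(add(S(add(Z, mul(Z, SZ))), SSZ))
  →13  S(S(add(add(Z, mul(Z, SZ)), SSZ)))
  →14  S(S(add(mul(Z, SZ), SSZ)))
  →15  S(S(add(Z, SSZ)))
  →16  S^4(Z)

Term B:
  start: add(add(Z, SSZ), SSZ)
  →1  add(SSZ, SSZ)
  →2  S(add(SZ, SSZ))
  →3  S(S(add(Z, SSZ)))
  →4  S^4(Z)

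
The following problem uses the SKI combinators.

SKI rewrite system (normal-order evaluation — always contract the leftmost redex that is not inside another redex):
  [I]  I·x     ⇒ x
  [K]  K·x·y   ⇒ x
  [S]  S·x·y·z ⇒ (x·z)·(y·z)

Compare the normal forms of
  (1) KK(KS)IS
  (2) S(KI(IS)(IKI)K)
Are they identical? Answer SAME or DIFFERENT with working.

Answer: DIFFERENT — A ⇓ I, B ⇓ SI

Reduction:
Term A:
  start: KK(KS)IS
  step 1: KIS
  step 2: I

Term B:
  start: S(KI(IS)(IKI)K)
  step 1: S(I(IKI)K)
  step 2: S(IKIK)
  step 3: S(KIK)
  step 4: SI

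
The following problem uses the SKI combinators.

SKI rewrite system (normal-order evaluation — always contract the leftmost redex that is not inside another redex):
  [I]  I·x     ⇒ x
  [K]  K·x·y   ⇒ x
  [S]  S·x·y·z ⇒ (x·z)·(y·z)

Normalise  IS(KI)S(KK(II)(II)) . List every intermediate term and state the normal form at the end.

Answer: normal form = S(KI)  (in 6 steps)

Working:
  start: IS(KI)S(KK(II)(II))
  step 1: S(KI)S(KK(II)(II))
  step 2: KI(KK(II)(II))(S(KK(II)(II)))
  step 3: I(S(KK(II)(II)))
  step 4: S(KK(II)(II))
  step 5: S(K(II))
  step 6: S(KI)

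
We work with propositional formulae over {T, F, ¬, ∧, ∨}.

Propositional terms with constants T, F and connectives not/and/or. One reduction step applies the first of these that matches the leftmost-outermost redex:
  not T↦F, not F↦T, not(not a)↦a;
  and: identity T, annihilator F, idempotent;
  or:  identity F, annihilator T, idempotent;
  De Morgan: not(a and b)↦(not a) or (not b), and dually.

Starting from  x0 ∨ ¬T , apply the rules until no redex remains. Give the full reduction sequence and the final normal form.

  start: x0 ∨ ¬T
  step 1: x0 ∨ F
  step 2: x0

Answer: normal form = x0  (in 2 steps)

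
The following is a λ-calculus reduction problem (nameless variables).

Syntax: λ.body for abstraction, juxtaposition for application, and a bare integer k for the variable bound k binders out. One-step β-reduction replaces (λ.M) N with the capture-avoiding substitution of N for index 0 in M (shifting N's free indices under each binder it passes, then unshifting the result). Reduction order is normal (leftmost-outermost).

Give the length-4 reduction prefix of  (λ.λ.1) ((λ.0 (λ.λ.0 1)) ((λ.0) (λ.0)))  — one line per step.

  start: (λ.λ.1) ((λ.0 (λ.λ.0 1)) ((λ.0) (λ.0)))
  step 1: λ.(λ.0 (λ.λ.0 1)) ((λ.0) (λ.0))
  step 2: λ.(λ.0) (λ.0) (λ.λ.0 1)
  step 3: λ.(λ.0) (λ.λ.0 1)
  step 4: λ.λ.λ.0 1

Answer: after 4 steps: λ.λ.λ.0 1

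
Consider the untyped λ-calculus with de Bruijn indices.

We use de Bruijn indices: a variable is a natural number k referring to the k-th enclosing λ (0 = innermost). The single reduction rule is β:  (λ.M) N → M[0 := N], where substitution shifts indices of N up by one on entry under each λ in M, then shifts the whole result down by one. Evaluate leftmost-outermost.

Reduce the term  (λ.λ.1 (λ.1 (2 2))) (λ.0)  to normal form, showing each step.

  start: (λ.λ.1 (λ.1 (2 2))) (λ.0)
  [1] λ.(λ.0) (λ.1 ((λ.0) (λ.0)))
  [2] λ.λ.1 ((λ.0) (λ.0))
  [3] λ.λ.1 (λ.0)

Answer: normal form = λ.λ.1 (λ.0)  (in 3 steps)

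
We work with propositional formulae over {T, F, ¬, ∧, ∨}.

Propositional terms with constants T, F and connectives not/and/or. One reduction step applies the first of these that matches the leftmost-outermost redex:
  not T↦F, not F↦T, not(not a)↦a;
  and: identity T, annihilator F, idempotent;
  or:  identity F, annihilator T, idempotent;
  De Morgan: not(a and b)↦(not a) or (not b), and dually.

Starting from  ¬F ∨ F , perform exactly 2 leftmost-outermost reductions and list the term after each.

Answer: after 2 steps: T

Working:
  start: ¬F ∨ F
  →1  ¬F
  →2  T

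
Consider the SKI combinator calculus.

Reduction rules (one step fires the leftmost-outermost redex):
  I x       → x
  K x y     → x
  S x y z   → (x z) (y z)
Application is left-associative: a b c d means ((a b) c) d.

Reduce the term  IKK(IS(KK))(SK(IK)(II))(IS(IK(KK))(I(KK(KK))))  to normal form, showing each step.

Answer: normal form = I  (in 6 steps)

Derivation:
  start: IKK(IS(KK))(SK(IK)(II))(IS(IK(KK))(I(KK(KK))))
  →1  KK(IS(KK))(SK(IK)(II))(IS(IK(KK))(I(KK(KK))))
  →2  K(SK(IK)(II))(IS(IK(KK))(I(KK(KK))))
  →3  SK(IK)(II)
  →4  K(II)(IK(II))
  →5  II
  →6  I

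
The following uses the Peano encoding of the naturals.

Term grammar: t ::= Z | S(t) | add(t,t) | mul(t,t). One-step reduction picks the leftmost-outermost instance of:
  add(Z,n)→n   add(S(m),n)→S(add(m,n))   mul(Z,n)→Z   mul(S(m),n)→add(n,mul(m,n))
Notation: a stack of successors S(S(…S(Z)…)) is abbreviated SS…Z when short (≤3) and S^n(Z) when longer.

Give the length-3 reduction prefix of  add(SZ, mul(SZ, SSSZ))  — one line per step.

Answer: after 3 steps: S(add(SSSZ, mul(Z, SSSZ)))

Working:
  start: add(SZ, mul(SZ, SSSZ))
  →1  S(add(Z, mul(SZ, SSSZ)))
  →2  S(mul(SZ, SSSZ))
  →3  S(add(SSSZ, mul(Z, SSSZ)))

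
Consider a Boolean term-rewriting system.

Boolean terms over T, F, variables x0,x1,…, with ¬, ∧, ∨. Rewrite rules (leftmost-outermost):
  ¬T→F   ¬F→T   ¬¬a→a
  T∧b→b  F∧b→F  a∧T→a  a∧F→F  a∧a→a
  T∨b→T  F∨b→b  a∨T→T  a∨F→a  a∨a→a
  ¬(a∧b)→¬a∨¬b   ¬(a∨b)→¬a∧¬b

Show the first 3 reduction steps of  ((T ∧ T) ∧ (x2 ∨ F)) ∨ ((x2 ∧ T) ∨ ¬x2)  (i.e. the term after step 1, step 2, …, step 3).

  start: ((T ∧ T) ∧ (x2 ∨ F)) ∨ ((x2 ∧ T) ∨ ¬x2)
  [1] (T ∧ (x2 ∨ F)) ∨ ((x2 ∧ T) ∨ ¬x2)
  [2] (x2 ∨ F) ∨ ((x2 ∧ T) ∨ ¬x2)
  [3] x2 ∨ ((x2 ∧ T) ∨ ¬x2)

Answer: after 3 steps: x2 ∨ ((x2 ∧ T) ∨ ¬x2)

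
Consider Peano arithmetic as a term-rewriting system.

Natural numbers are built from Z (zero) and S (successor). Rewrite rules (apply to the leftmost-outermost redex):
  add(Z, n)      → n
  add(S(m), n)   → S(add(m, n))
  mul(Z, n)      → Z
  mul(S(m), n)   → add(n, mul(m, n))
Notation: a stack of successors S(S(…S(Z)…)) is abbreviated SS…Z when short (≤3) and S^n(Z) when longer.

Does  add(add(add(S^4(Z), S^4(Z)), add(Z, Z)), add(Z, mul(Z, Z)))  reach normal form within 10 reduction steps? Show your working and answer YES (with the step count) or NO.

  start: add(add(add(S^4(Z), S^4(Z)), add(Z, Z)), add(Z, mul(Z, Z)))
  step 1: add(add(S(add(SSSZ, S^4(Z))), add(Z, Z)), add(Z, mul(Z, Z)))
  step 2: add(S(add(add(SSSZ, S^4(Z)), add(Z, Z))), add(Z, mul(Z, Z)))
  step 3: S(add(add(add(SSSZ, S^4(Z)), add(Z, Z)), add(Z, mul(Z, Z))))
  step 4: S(add(add(S(add(SSZ, S^4(Z))), add(Z, Z)), add(Z, mul(Z, Z))))
  step 5: S(add(S(add(add(SSZ, S^4(Z)), add(Z, Z))), add(Z, mul(Z, Z))))
  step 6: S(S(add(add(add(SSZ, S^4(Z)), add(Z, Z)), add(Z, mul(Z, Z)))))
  step 7: S(S(add(add(S(add(SZ, S^4(Z))), add(Z, Z)), add(Z, mul(Z, Z)))))
  step 8: S(S(add(S(add(add(SZ, S^4(Z)), add(Z, Z))), add(Z, mul(Z, Z)))))
  step 9: S(S(S(add(add(add(SZ, S^4(Z)), add(Z, Z)), add(Z, mul(Z, Z))))))
  step 10: S(S(S(add(add(S(add(Z, S^4(Z))), add(Z, Z)), add(Z, mul(Z, Z))))))

Answer: NO — after 10 steps the term is S(S(S(add(add(S(add(Z, S^4(Z))), add(Z, Z)), add(Z, mul(Z, Z)))))), not yet normal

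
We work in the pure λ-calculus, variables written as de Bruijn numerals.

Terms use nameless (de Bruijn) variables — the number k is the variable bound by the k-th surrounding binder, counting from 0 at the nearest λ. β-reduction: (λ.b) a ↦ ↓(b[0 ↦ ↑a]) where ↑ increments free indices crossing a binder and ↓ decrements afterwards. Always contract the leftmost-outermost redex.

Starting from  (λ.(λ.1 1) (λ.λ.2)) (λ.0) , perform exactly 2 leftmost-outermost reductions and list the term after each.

  start: (λ.(λ.1 1) (λ.λ.2)) (λ.0)
  →1  (λ.(λ.0) (λ.0)) (λ.λ.λ.0)
  →2  (λ.0) (λ.0)

Answer: after 2 steps: (λ.0) (λ.0)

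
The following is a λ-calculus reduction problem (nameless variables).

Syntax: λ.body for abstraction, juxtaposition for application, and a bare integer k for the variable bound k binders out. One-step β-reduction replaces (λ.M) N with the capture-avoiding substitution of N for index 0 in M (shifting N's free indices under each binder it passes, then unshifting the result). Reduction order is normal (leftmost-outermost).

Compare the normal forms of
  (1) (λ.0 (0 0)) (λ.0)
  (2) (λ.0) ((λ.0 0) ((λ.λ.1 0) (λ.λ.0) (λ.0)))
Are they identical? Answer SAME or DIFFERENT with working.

Term A:
  start: (λ.0 (0 0)) (λ.0)
  [1] (λ.0) ((λ.0) (λ.0))
  [2] (λ.0) (λ.0)
  [3] λ.0

Term B:
  start: (λ.0) ((λ.0 0) ((λ.λ.1 0) (λ.λ.0) (λ.0)))
  [1] (λ.0 0) ((λ.λ.1 0) (λ.λ.0) (λ.0))
  [2] (λ.λ.1 0) (λ.λ.0) (λ.0) ((λ.λ.1 0) (λ.λ.0) (λ.0))
  [3] (λ.(λ.λ.0) 0) (λ.0) ((λ.λ.1 0) (λ.λ.0) (λ.0))
  [4] (λ.λ.0) (λ.0) ((λ.λ.1 0) (λ.λ.0) (λ.0))
  [5] (λ.0) ((λ.λ.1 0) (λ.λ.0) (λ.0))
  [6] (λ.λ.1 0) (λ.λ.0) (λ.0)
  [7] (λ.(λ.λ.0) 0) (λ.0)
  [8] (λ.λ.0) (λ.0)
  [9] λ.0

Answer: SAME — A ⇓ λ.0, B ⇓ λ.0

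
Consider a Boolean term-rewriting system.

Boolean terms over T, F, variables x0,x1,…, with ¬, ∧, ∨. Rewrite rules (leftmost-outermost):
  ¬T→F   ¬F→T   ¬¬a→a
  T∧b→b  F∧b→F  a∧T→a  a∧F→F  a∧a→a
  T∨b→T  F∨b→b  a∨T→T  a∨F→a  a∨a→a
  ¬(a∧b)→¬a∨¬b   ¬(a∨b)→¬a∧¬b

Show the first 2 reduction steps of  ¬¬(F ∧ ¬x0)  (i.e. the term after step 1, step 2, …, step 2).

  start: ¬¬(F ∧ ¬x0)
  step 1: F ∧ ¬x0
  step 2: F

Answer: after 2 steps: F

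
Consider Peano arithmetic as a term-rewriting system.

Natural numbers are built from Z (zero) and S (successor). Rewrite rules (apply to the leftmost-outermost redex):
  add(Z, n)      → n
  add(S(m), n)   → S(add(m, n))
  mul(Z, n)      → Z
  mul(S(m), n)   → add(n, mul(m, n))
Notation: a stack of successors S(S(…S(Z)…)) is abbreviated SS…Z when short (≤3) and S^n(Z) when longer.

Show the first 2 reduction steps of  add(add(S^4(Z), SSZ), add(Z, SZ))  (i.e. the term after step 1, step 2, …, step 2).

  start: add(add(S^4(Z), SSZ), add(Z, SZ))
  [1] add(S(add(SSSZ, SSZ)), add(Z, SZ))
  [2] S(add(add(SSSZ, SSZ), add(Z, SZ)))

Answer: after 2 steps: S(add(add(SSSZ, SSZ), add(Z, SZ)))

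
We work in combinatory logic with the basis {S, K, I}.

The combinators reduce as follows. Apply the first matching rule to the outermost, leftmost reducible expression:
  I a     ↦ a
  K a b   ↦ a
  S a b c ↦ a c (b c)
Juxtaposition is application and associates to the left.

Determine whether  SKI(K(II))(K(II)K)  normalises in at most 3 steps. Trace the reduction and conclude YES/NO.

  start: SKI(K(II))(K(II)K)
  [1] K(K(II))(I(K(II)))(K(II)K)
  [2] K(II)(K(II)K)
  [3] II

Answer: NO — after 3 steps the term is II, not yet normal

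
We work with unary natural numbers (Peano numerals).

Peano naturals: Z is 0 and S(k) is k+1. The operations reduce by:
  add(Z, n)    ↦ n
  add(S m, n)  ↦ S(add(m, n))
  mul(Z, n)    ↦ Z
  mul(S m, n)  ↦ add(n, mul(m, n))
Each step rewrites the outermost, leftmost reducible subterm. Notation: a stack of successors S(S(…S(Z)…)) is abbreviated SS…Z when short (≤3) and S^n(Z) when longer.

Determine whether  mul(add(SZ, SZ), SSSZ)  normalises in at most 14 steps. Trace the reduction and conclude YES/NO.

  start: mul(add(SZ, SZ), SSSZ)
  [1] mul(S(add(Z, SZ)), SSSZ)
  [2] add(SSSZ, mul(add(Z, SZ), SSSZ))
  [3] S(add(SSZ, mul(add(Z, SZ), SSSZ)))
  [4] S(S(add(SZ, mul(add(Z, SZ), SSSZ))))
  [5] S(S(S(add(Z, mul(add(Z, SZ), SSSZ)))))
  [6] S(S(S(mul(add(Z, SZ), SSSZ))))
  [7] S(S(S(mul(SZ, SSSZ))))
  [8] S(S(S(add(SSSZ, mul(Z, SSSZ)))))
  [9] S(S(S(S(add(SSZ, mul(Z, SSSZ))))))
  [10] S(S(S(S(S(add(SZ, mul(Z, SSSZ)))))))
  [11] S(S(S(S(S(S(add(Z, mul(Z, SSSZ))))))))
  [12] S(S(S(S(S(S(mul(Z, SSSZ)))))))
  [13] S^6(Z)

Answer: YES — reaches normal form S^6(Z) in 13 ≤ 14 steps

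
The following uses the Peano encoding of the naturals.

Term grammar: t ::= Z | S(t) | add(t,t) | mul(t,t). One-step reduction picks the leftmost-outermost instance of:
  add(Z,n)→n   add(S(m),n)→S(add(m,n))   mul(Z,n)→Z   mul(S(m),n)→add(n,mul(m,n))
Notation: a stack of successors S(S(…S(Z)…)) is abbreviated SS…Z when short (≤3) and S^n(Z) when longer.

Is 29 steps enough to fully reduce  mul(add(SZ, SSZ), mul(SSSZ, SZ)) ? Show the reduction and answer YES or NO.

Answer: NO — after 29 steps the term is S(S(S(S(S(S(add(add(Z, mul(Z, SZ)), mul(SZ, mul(SSSZ, SZ))))))))), not yet normal

Derivation:
  start: mul(add(SZ, SSZ), mul(SSSZ, SZ))
  step 1: mul(S(add(Z, SSZ)), mul(SSSZ, SZ))
  step 2: add(mul(SSSZ, SZ), mul(add(Z, SSZ), mul(SSSZ, SZ)))
  step 3: add(add(SZ, mul(SSZ, SZ)), mul(add(Z, SSZ), mul(SSSZ, SZ)))
  step 4: add(S(add(Z, mul(SSZ, SZ))), mul(add(Z, SSZ), mul(SSSZ, SZ)))
  step 5: S(add(add(Z, mul(SSZ, SZ)), mul(add(Z, SSZ), mul(SSSZ, SZ))))
  step 6: S(add(mul(SSZ, SZ), mul(add(Z, SSZ), mul(SSSZ, SZ))))
  step 7: S(add(add(SZ, mul(SZ, SZ)), mul(add(Z, SSZ), mul(SSSZ, SZ))))
  step 8: S(add(S(add(Z, mul(SZ, SZ))), mul(add(Z, SSZ), mul(SSSZ, SZ))))
  step 9: S(S(add(add(Z, mul(SZ, SZ)), mul(add(Z, SSZ), mul(SSSZ, SZ)))))
  step 10: S(S(add(mul(SZ, SZ), mul(add(Z, SSZ), mul(SSSZ, SZ)))))
  step 11: S(S(add(add(SZ, mul(Z, SZ)), mul(add(Z, SSZ), mul(SSSZ, SZ)))))
  step 12: S(S(add(S(add(Z, mul(Z, SZ))), mul(add(Z, SSZ), mul(SSSZ, SZ)))))
  step 13: S(S(S(add(add(Z, mul(Z, SZ)), mul(add(Z, SSZ), mul(SSSZ, SZ))))))
  step 14: S(S(S(add(mul(Z, SZ), mul(add(Z, SSZ), mul(SSSZ, SZ))))))
  step 15: S(S(S(add(Z, mul(add(Z, SSZ), mul(SSSZ, SZ))))))
  step 16: S(S(S(mul(add(Z, SSZ), mul(SSSZ, SZ)))))
  step 17: S(S(S(mul(SSZ, mul(SSSZ, SZ)))))
  step 18: S(S(S(add(mul(SSSZ, SZ), mul(SZ, mul(SSSZ, SZ))))))
  step 19: S(S(S(add(add(SZ, mul(SSZ, SZ)), mul(SZ, mul(SSSZ, SZ))))))
  step 20: S(S(S(add(S(add(Z, mul(SSZ, SZ))), mul(SZ, mul(SSSZ, SZ))))))
  step 21: S(S(S(S(add(add(Z, mul(SSZ, SZ)), mul(SZ, mul(SSSZ, SZ)))))))
  step 22: S(S(S(S(add(mul(SSZ, SZ), mul(SZ, mul(SSSZ, SZ)))))))
  step 23: S(S(S(S(add(add(SZ, mul(SZ, SZ)), mul(SZ, mul(SSSZ, SZ)))))))
  step 24: S(S(S(S(add(S(add(Z, mul(SZ, SZ))), mul(SZ, mul(SSSZ, SZ)))))))
  step 25: S(S(S(S(S(add(add(Z, mul(SZ, SZ)), mul(SZ, mul(SSSZ, SZ))))))))
  step 26: S(S(S(S(S(add(mul(SZ, SZ), mul(SZ, mul(SSSZ, SZ))))))))
  step 27: S(S(S(S(S(add(add(SZ, mul(Z, SZ)), mul(SZ, mul(SSSZ, SZ))))))))
  step 28: S(S(S(S(S(add(S(add(Z, mul(Z, SZ))), mul(SZ, mul(SSSZ, SZ))))))))
  step 29: S(S(S(S(S(S(add(add(Z, mul(Z, SZ)), mul(SZ, mul(SSSZ, SZ)))))))))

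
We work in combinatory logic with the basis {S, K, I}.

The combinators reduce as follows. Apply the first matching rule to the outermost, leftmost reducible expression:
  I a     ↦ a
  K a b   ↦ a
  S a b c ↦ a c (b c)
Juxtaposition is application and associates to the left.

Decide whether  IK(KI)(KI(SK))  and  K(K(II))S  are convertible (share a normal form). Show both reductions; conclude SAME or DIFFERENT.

Answer: SAME — A ⇓ KI, B ⇓ KI

Working:
Term A:
  start: IK(KI)(KI(SK))
  →1  K(KI)(KI(SK))
  →2  KI

Term B:
  start: K(K(II))S
  →1  K(II)
  →2  KI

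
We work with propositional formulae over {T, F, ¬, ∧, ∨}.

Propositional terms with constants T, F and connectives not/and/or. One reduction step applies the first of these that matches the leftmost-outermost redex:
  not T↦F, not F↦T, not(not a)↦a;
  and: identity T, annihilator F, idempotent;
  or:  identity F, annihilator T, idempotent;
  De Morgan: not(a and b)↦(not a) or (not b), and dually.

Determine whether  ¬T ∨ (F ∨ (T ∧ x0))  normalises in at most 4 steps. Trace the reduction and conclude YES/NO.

  start: ¬T ∨ (F ∨ (T ∧ x0))
  →1  F ∨ (F ∨ (T ∧ x0))
  →2  F ∨ (T ∧ x0)
  →3  T ∧ x0
  →4  x0

Answer: YES — reaches normal form x0 in 4 ≤ 4 steps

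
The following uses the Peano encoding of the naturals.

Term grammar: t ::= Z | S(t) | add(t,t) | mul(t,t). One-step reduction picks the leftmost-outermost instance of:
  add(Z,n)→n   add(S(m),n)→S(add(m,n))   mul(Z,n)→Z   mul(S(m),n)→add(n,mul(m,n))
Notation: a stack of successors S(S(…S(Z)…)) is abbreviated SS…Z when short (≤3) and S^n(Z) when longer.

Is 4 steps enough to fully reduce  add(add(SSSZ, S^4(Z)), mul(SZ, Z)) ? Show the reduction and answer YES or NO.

  start: add(add(SSSZ, S^4(Z)), mul(SZ, Z))
  [1] add(S(add(SSZ, S^4(Z))), mul(SZ, Z))
  [2] S(add(add(SSZ, S^4(Z)), mul(SZ, Z)))
  [3] S(add(S(add(SZ, S^4(Z))), mul(SZ, Z)))
  [4] S(S(add(add(SZ, S^4(Z)), mul(SZ, Z))))

Answer: NO — after 4 steps the term is S(S(add(add(SZ, S^4(Z)), mul(SZ, Z)))), not yet normal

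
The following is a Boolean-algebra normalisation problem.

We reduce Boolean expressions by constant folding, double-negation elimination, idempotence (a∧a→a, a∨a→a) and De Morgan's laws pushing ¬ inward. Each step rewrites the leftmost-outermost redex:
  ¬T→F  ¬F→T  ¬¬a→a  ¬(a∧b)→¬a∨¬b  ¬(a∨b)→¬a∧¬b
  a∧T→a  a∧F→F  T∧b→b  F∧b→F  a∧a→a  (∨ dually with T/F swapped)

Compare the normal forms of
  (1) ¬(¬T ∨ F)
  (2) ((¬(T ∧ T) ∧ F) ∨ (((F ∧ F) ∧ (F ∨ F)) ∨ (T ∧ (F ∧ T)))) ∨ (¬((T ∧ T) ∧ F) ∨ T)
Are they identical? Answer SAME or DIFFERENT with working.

Answer: SAME — A ⇓ T, B ⇓ T

Working:
Term A:
  start: ¬(¬T ∨ F)
  [1] ¬¬T ∧ ¬F
  [2] T ∧ ¬F
  [3] ¬F
  [4] T

Term B:
  start: ((¬(T ∧ T) ∧ F) ∨ (((F ∧ F) ∧ (F ∨ F)) ∨ (T ∧ (F ∧ T)))) ∨ (¬((T ∧ T) ∧ F) ∨ T)
  [1] (F ∨ (((F ∧ F) ∧ (F ∨ F)) ∨ (T ∧ (F ∧ T)))) ∨ (¬((T ∧ T) ∧ F) ∨ T)
  [2] (((F ∧ F) ∧ (F ∨ F)) ∨ (T ∧ (F ∧ T))) ∨ (¬((T ∧ T) ∧ F) ∨ T)
  [3] ((F ∧ (F ∨ F)) ∨ (T ∧ (F ∧ T))) ∨ (¬((T ∧ T) ∧ F) ∨ T)
  [4] (F ∨ (T ∧ (F ∧ T))) ∨ (¬((T ∧ T) ∧ F) ∨ T)
  [5] (T ∧ (F ∧ T)) ∨ (¬((T ∧ T) ∧ F) ∨ T)
  [6] (F ∧ T) ∨ (¬((T ∧ T) ∧ F) ∨ T)
  [7] F ∨ (¬((T ∧ T) ∧ F) ∨ T)
  [8] ¬((T ∧ T) ∧ F) ∨ T
  [9] T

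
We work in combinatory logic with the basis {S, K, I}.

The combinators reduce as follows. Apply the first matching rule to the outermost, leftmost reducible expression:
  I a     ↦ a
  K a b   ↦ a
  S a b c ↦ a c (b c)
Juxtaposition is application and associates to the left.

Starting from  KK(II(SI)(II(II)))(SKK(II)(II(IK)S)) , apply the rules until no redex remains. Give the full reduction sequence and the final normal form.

Answer: normal form = K(KS)  (in 8 steps)

Working:
  start: KK(II(SI)(II(II)))(SKK(II)(II(IK)S))
  step 1: K(SKK(II)(II(IK)S))
  step 2: K(K(II)(K(II))(II(IK)S))
  step 3: K(II(II(IK)S))
  step 4: K(I(II(IK)S))
  step 5: K(II(IK)S)
  step 6: K(I(IK)S)
  step 7: K(IKS)
  step 8: K(KS)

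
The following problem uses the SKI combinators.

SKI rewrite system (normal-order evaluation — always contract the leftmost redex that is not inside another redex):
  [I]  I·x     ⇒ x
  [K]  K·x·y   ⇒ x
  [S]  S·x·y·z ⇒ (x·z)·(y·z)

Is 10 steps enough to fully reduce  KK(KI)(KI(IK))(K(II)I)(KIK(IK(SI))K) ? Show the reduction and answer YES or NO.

Answer: YES — reaches normal form SI in 8 ≤ 10 steps

Reduction:
  start: KK(KI)(KI(IK))(K(II)I)(KIK(IK(SI))K)
  [1] K(KI(IK))(K(II)I)(KIK(IK(SI))K)
  [2] KI(IK)(KIK(IK(SI))K)
  [3] I(KIK(IK(SI))K)
  [4] KIK(IK(SI))K
  [5] I(IK(SI))K
  [6] IK(SI)K
  [7] K(SI)K
  [8] SI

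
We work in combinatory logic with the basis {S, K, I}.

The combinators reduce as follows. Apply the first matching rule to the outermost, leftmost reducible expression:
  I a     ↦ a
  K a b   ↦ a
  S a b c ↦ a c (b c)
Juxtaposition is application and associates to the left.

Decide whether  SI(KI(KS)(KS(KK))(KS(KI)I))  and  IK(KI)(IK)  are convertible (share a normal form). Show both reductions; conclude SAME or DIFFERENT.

Answer: DIFFERENT — A ⇓ SI(S(SI)), B ⇓ KI

Reduction:
Term A:
  start: SI(KI(KS)(KS(KK))(KS(KI)I))
  [1] SI(I(KS(KK))(KS(KI)I))
  [2] SI(KS(KK)(KS(KI)I))
  [3] SI(S(KS(KI)I))
  [4] SI(S(SI))

Term B:
  start: IK(KI)(IK)
  [1] K(KI)(IK)
  [2] KI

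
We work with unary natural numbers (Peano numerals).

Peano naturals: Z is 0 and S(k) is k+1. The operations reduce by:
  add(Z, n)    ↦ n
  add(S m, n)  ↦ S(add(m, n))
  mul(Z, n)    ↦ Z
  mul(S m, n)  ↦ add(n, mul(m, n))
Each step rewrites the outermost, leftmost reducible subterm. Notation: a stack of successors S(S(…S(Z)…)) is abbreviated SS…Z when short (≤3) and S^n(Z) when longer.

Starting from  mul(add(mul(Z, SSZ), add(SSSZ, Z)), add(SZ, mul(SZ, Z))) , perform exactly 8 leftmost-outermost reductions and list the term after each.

  start: mul(add(mul(Z, SSZ), add(SSSZ, Z)), add(SZ, mul(SZ, Z)))
  →1  mul(add(Z, add(SSSZ, Z)), add(SZ, mul(SZ, Z)))
  →2  mul(add(SSSZ, Z), add(SZ, mul(SZ, Z)))
  →3  mul(S(add(SSZ, Z)), add(SZ, mul(SZ, Z)))
  →4  add(add(SZ, mul(SZ, Z)), mul(add(SSZ, Z), add(SZ, mul(SZ, Z))))
  →5  add(S(add(Z, mul(SZ, Z))), mul(add(SSZ, Z), add(SZ, mul(SZ, Z))))
  →6  S(add(add(Z, mul(SZ, Z)), mul(add(SSZ, Z), add(SZ, mul(SZ, Z)))))
  →7  S(add(mul(SZ, Z), mul(add(SSZ, Z), add(SZ, mul(SZ, Z)))))
  →8  S(add(add(Z, mul(Z, Z)), mul(add(SSZ, Z), add(SZ, mul(SZ, Z)))))

Answer: after 8 steps: S(add(add(Z, mul(Z, Z)), mul(add(SSZ, Z), add(SZ, mul(SZ, Z)))))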